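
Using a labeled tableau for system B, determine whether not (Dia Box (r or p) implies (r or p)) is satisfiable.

Unsatisfiable

1. not (Dia Box (r or p) implies (r or p)), 0
2. Dia Box (r or p), 0   [neg-implies-rule on 1]
3. not (r or p), 0   [neg-implies-rule on 1]
4. not r, 0   [neg-or-rule on 3]
5. not p, 0   [neg-or-rule on 3]
6. Box (r or p), 1   [Dia-rule on 2: fresh world 1, 0R1]
7. r or p, 0   [Box-rule on 6 via 1R0]
8. r or p, 1   [Box-rule on 6 via 1R1]
9. p, 0   [or-rule on 7 (branches; this branch)]
Accessibility: 0R0, 0R1, 1R0, 1R1
Branch closes: p and not p both at 0.
All branches of the tableau close; one closing branch shown above.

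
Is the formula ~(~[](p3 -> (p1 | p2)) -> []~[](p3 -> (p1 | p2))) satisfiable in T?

Satisfiable (open branch found)

1. ~(~[](p3 -> (p1 | p2)) -> []~[](p3 -> (p1 | p2))), w0
2. ~[](p3 -> (p1 | p2)), w0
3. ~[]~[](p3 -> (p1 | p2)), w0
4. ~(p3 -> (p1 | p2)), w1
5. p3, w1
6. ~(p1 | p2), w1
7. ~p1, w1
8. ~p2, w1
9. [](p3 -> (p1 | p2)), w2
10. p3 -> (p1 | p2), w2
11. p1 | p2, w2
12. p2, w2
Accessibility: w0Rw0, w0Rw1, w0Rw2, w1Rw1, w2Rw2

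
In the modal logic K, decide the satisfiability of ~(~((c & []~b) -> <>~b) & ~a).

Satisfiable (open branch found)

1. ~(~((c & []~b) -> <>~b) & ~a), w0
2. a, w0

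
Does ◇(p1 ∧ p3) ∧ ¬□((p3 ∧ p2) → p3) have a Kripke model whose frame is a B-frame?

No, unsatisfiable

1. ◇(p1 ∧ p3) ∧ ¬□((p3 ∧ p2) → p3), u
2. ◇(p1 ∧ p3), u
3. ¬□((p3 ∧ p2) → p3), u
4. p1 ∧ p3, v
5. p1, v
6. p3, v
7. ¬((p3 ∧ p2) → p3), w
8. p3 ∧ p2, w
9. ¬p3, w
10. p3, w
11. p2, w
Accessibility: uRu, uRv, uRw, vRu, vRv, wRu, wRw
Branch closes: p3 and ¬p3 both at w.
All branches of the tableau close; one closing branch shown above.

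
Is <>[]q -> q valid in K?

Tableau for the negation ~(<>[]q -> q):
1. ~(<>[]q -> q), 0
2. <>[]q, 0
3. ~q, 0
4. []q, 1
Accessibility: 0R1
The negation has an open branch (countermodel exists).

Not valid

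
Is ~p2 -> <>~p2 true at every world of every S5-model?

Tableau for the negation ~(~p2 -> <>~p2):
1. ~(~p2 -> <>~p2), 0
2. ~p2, 0
3. ~<>~p2, 0
4. p2, 0
Accessibility: 0R0
Branch closes: p2 and ~p2 both at 0.
Every branch of the negation's tableau closes; the branch above is one of them.

Yes, valid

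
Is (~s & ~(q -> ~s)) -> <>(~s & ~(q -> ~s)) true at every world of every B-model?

Yes, valid

Tableau for the negation ~((~s & ~(q -> ~s)) -> <>(~s & ~(q -> ~s))):
1. ~((~s & ~(q -> ~s)) -> <>(~s & ~(q -> ~s))), 0
2. ~s & ~(q -> ~s), 0
3. ~<>(~s & ~(q -> ~s)), 0
4. ~s, 0
5. ~(q -> ~s), 0
6. q, 0
7. s, 0
Accessibility: 0R0
Branch closes: s and ~s both at 0.
Every branch of the negation's tableau closes; the branch above is one of them.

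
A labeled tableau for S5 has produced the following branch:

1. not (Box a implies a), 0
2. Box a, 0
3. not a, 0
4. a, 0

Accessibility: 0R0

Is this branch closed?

Yes, closed

Both a and not a appear at 0.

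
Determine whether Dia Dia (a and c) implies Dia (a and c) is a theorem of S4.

Yes, valid

Tableau for the negation not (Dia Dia (a and c) implies Dia (a and c)):
1. not (Dia Dia (a and c) implies Dia (a and c)), u
2. Dia Dia (a and c), u   [neg-implies-rule on 1]
3. not Dia (a and c), u   [neg-implies-rule on 1]
4. not (a and c), u   [neg-Dia-rule on 3 via uRu]
5. not c, u   [neg-and-rule on 4 (branches; this branch)]
6. Dia (a and c), v   [Dia-rule on 2: fresh world v, uRv]
7. not (a and c), v   [neg-Dia-rule on 3 via uRv]
8. not c, v   [neg-and-rule on 7 (branches; this branch)]
9. a and c, w   [Dia-rule on 6: fresh world w, vRw]
10. a, w   [and-rule on 9]
11. c, w   [and-rule on 9]
12. not (a and c), w   [neg-Dia-rule on 3 via uRw]
13. not c, w   [neg-and-rule on 12 (branches; this branch)]
Accessibility: uRu, uRv, uRw, vRv, vRw, wRw
Branch closes: c and not c both at w.
Every branch of the negation's tableau closes; the branch above is one of them.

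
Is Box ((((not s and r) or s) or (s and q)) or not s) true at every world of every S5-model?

Yes, valid

Tableau for the negation not Box ((((not s and r) or s) or (s and q)) or not s):
1. not Box ((((not s and r) or s) or (s and q)) or not s), w0
2. not ((((not s and r) or s) or (s and q)) or not s), w1   [neg-Box-rule on 1: fresh world w1, w0Rw1]
3. not (((not s and r) or s) or (s and q)), w1   [neg-or-rule on 2]
4. s, w1   [neg-or-rule on 2]
5. not ((not s and r) or s), w1   [neg-or-rule on 3]
6. not (s and q), w1   [neg-or-rule on 3]
7. not (not s and r), w1   [neg-or-rule on 5]
8. not s, w1   [neg-or-rule on 5]
Accessibility: w0Rw0, w0Rw1, w1Rw0, w1Rw1
Branch closes: s and not s both at w1.
All branches of the negation close; one closing branch shown above.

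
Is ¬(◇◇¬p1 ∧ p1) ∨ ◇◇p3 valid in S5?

Invalid (countermodel exists)

Tableau for the negation ¬(¬(◇◇¬p1 ∧ p1) ∨ ◇◇p3):
1. ¬(¬(◇◇¬p1 ∧ p1) ∨ ◇◇p3), w0
2. ◇◇¬p1 ∧ p1, w0
3. ¬◇◇p3, w0
4. ◇◇¬p1, w0
5. p1, w0
6. ¬◇p3, w0
7. ¬p3, w0
8. ◇¬p1, w1
9. ¬◇p3, w1
10. ¬p3, w1
11. ¬p1, w2
12. ¬◇p3, w2
13. ¬p3, w2
Accessibility: w0Rw0, w0Rw1, w0Rw2, w1Rw0, w1Rw1, w1Rw2, w2Rw0, w2Rw1, w2Rw2
The negation has an open branch (countermodel exists).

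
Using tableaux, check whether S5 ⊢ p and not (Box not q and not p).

Tableau for the negation not (p and not (Box not q and not p)):
1. not (p and not (Box not q and not p)), 0
2. Box not q and not p, 0
3. Box not q, 0
4. not p, 0
5. not q, 0
Accessibility: 0R0
The negation has an open branch (countermodel exists).

No, not valid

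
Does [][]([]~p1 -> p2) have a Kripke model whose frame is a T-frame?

1. [][]([]~p1 -> p2), u
2. []([]~p1 -> p2), u   [[]-rule on 1 via uRu]
3. []~p1 -> p2, u   [[]-rule on 2 via uRu]
4. p2, u   [->-rule on 3 (branches; this branch)]
Accessibility: uRu

Satisfiable (open branch found)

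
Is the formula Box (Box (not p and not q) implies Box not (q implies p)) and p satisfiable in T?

Satisfiable (open branch found)

1. Box (Box (not p and not q) implies Box not (q implies p)) and p, w0
2. Box (Box (not p and not q) implies Box not (q implies p)), w0
3. p, w0
4. Box (not p and not q) implies Box not (q implies p), w0
5. not Box (not p and not q), w0
6. not (not p and not q), w1
7. Box (not p and not q) implies Box not (q implies p), w1
8. q, w1
9. Box not (q implies p), w1
10. not (q implies p), w1
11. not p, w1
Accessibility: w0Rw0, w0Rw1, w1Rw1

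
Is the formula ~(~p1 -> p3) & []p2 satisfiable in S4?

Satisfiable

1. ~(~p1 -> p3) & []p2, u
2. ~(~p1 -> p3), u
3. []p2, u
4. ~p1, u
5. ~p3, u
6. p2, u
Accessibility: uRu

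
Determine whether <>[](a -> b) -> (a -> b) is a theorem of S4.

No, not valid

Tableau for the negation ~(<>[](a -> b) -> (a -> b)):
1. ~(<>[](a -> b) -> (a -> b)), w0
2. <>[](a -> b), w0   [~->-rule on 1]
3. ~(a -> b), w0   [~->-rule on 1]
4. a, w0   [~->-rule on 3]
5. ~b, w0   [~->-rule on 3]
6. [](a -> b), w1   [<>-rule on 2: fresh world w1, w0Rw1]
7. a -> b, w1   [[]-rule on 6 via w1Rw1]
8. b, w1   [->-rule on 7 (branches; this branch)]
Accessibility: w0Rw0, w0Rw1, w1Rw1
The negation has an open branch (countermodel exists).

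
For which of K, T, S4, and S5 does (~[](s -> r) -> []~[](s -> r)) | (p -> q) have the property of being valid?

S4-tableau for the negation ~((~[](s -> r) -> []~[](s -> r)) | (p -> q)):
1. ~((~[](s -> r) -> []~[](s -> r)) | (p -> q)), u
2. ~(~[](s -> r) -> []~[](s -> r)), u
3. ~(p -> q), u
4. ~[](s -> r), u
5. ~[]~[](s -> r), u
6. p, u
7. ~q, u
8. ~(s -> r), v
9. s, v
10. ~r, v
11. [](s -> r), w
12. s -> r, w
13. r, w
Accessibility: uRu, uRv, uRw, vRv, wRw
Complete open branch: countermodel on an S4-frame, so not valid in S4, nor in K, T (the same frame is also a K-frame and a T-frame).
S5-tableau for the negation ~((~[](s -> r) -> []~[](s -> r)) | (p -> q)):
1. ~((~[](s -> r) -> []~[](s -> r)) | (p -> q)), u
2. ~(~[](s -> r) -> []~[](s -> r)), u
3. ~(p -> q), u
4. ~[](s -> r), u
5. ~[]~[](s -> r), u
6. p, u
7. ~q, u
8. ~(s -> r), v
9. s, v
10. ~r, v
11. [](s -> r), w
12. s -> r, u
13. s -> r, v
14. s -> r, w
15. r, u
16. r, v
Accessibility: uRu, uRv, uRw, vRu, vRv, vRw, wRu, wRv, wRw
Branch closes: r and ~r both at v.
Every branch closes (one shown): valid in S5.

S5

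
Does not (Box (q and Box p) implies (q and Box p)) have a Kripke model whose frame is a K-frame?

Satisfiable (open branch found)

1. not (Box (q and Box p) implies (q and Box p)), w0
2. Box (q and Box p), w0
3. not (q and Box p), w0
4. not Box p, w0
5. not p, w1
6. q and Box p, w1
7. q, w1
8. Box p, w1
Accessibility: w0Rw1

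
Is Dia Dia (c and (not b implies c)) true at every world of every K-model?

No, not valid

Tableau for the negation not Dia Dia (c and (not b implies c)):
1. not Dia Dia (c and (not b implies c)), u
The negation has an open branch (countermodel exists).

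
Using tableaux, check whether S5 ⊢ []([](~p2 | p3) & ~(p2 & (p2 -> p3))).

Not valid

Tableau for the negation ~[]([](~p2 | p3) & ~(p2 & (p2 -> p3))):
1. ~[]([](~p2 | p3) & ~(p2 & (p2 -> p3))), u
2. ~([](~p2 | p3) & ~(p2 & (p2 -> p3))), v   [~[]-rule on 1: fresh world v, uRv]
3. p2 & (p2 -> p3), v   [~&-rule on 2 (branches; this branch)]
4. p2, v   [&-rule on 3]
5. p2 -> p3, v   [&-rule on 3]
6. p3, v   [->-rule on 5 (branches; this branch)]
Accessibility: uRu, uRv, vRu, vRv
The negation has an open branch (countermodel exists).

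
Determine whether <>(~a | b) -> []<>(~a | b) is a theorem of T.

Not valid

Tableau for the negation ~(<>(~a | b) -> []<>(~a | b)):
1. ~(<>(~a | b) -> []<>(~a | b)), u
2. <>(~a | b), u
3. ~[]<>(~a | b), u
4. ~a | b, v
5. b, v
6. ~<>(~a | b), w
7. ~(~a | b), w
8. a, w
9. ~b, w
Accessibility: uRu, uRv, uRw, vRv, wRw
The negation has an open branch (countermodel exists).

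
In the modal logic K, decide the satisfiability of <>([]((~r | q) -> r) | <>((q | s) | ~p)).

1. <>([]((~r | q) -> r) | <>((q | s) | ~p)), w0
2. []((~r | q) -> r) | <>((q | s) | ~p), w1   [<>-rule on 1: fresh world w1, w0Rw1]
3. <>((q | s) | ~p), w1   [|-rule on 2 (branches; this branch)]
4. (q | s) | ~p, w2   [<>-rule on 3: fresh world w2, w1Rw2]
5. ~p, w2   [|-rule on 4 (branches; this branch)]
Accessibility: w0Rw1, w1Rw2

Satisfiable (open branch found)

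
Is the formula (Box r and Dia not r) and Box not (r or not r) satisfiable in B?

No, unsatisfiable

1. (Box r and Dia not r) and Box not (r or not r), u
2. Box r and Dia not r, u
3. Box not (r or not r), u
4. Box r, u
5. Dia not r, u
6. not (r or not r), u
7. not r, u
8. r, u
Accessibility: uRu
Branch closes: r and not r both at u.
All branches of the tableau close; one closing branch shown above.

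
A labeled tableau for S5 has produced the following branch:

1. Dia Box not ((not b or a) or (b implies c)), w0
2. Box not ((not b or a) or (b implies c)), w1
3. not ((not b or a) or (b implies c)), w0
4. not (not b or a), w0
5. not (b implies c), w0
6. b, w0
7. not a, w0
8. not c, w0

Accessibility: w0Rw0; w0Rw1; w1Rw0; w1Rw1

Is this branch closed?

No atom appears with both signs at the same world.

Not closed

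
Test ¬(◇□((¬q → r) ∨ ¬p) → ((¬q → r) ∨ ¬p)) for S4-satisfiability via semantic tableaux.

Satisfiable (open branch found)

1. ¬(◇□((¬q → r) ∨ ¬p) → ((¬q → r) ∨ ¬p)), 0
2. ◇□((¬q → r) ∨ ¬p), 0   [¬→-rule on 1]
3. ¬((¬q → r) ∨ ¬p), 0   [¬→-rule on 1]
4. ¬(¬q → r), 0   [¬∨-rule on 3]
5. p, 0   [¬∨-rule on 3]
6. ¬q, 0   [¬→-rule on 4]
7. ¬r, 0   [¬→-rule on 4]
8. □((¬q → r) ∨ ¬p), 1   [◇-rule on 2: fresh world 1, 0R1]
9. (¬q → r) ∨ ¬p, 1   [□-rule on 8 via 1R1]
10. ¬p, 1   [∨-rule on 9 (branches; this branch)]
Accessibility: 0R0, 0R1, 1R1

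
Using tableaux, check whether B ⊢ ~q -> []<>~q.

Yes, valid

Tableau for the negation ~(~q -> []<>~q):
1. ~(~q -> []<>~q), 0
2. ~q, 0
3. ~[]<>~q, 0
4. ~<>~q, 1
5. q, 0
Accessibility: 0R0, 0R1, 1R0, 1R1
Branch closes: q and ~q both at 0.
Every branch of the negation's tableau closes; the branch above is one of them.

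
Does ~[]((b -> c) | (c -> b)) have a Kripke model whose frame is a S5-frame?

Unsatisfiable

1. ~[]((b -> c) | (c -> b)), w0
2. ~((b -> c) | (c -> b)), w1   [~[]-rule on 1: fresh world w1, w0Rw1]
3. ~(b -> c), w1   [~|-rule on 2]
4. ~(c -> b), w1   [~|-rule on 2]
5. b, w1   [~->-rule on 3]
6. ~c, w1   [~->-rule on 3]
7. c, w1   [~->-rule on 4]
8. ~b, w1   [~->-rule on 4]
Accessibility: w0Rw0, w0Rw1, w1Rw0, w1Rw1
Branch closes: c and ~c both at w1.
All branches of the tableau close; one closing branch shown above.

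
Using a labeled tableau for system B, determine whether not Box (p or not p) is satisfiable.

1. not Box (p or not p), w0
2. not (p or not p), w1
3. not p, w1
4. p, w1
Accessibility: w0Rw0, w0Rw1, w1Rw0, w1Rw1
Branch closes: p and not p both at w1.
(One branch shown.) All branches close.

Unsatisfiable (every branch closes)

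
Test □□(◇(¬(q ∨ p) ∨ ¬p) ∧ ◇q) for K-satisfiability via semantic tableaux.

Yes, satisfiable

1. □□(◇(¬(q ∨ p) ∨ ¬p) ∧ ◇q), 0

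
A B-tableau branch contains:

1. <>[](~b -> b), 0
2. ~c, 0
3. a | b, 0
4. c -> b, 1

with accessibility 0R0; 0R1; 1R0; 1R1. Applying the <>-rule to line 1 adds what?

a fresh world 2 with 0R2, and [](~b -> b) at 2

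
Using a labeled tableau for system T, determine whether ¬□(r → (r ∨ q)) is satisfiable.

No, unsatisfiable

1. ¬□(r → (r ∨ q)), w0
2. ¬(r → (r ∨ q)), w1
3. r, w1
4. ¬(r ∨ q), w1
5. ¬r, w1
6. ¬q, w1
Accessibility: w0Rw0, w0Rw1, w1Rw1
Branch closes: r and ¬r both at w1.
(One branch shown.) All branches close.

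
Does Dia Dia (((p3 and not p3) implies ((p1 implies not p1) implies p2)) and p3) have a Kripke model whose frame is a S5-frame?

1. Dia Dia (((p3 and not p3) implies ((p1 implies not p1) implies p2)) and p3), u
2. Dia (((p3 and not p3) implies ((p1 implies not p1) implies p2)) and p3), v
3. ((p3 and not p3) implies ((p1 implies not p1) implies p2)) and p3, w
4. (p3 and not p3) implies ((p1 implies not p1) implies p2), w
5. p3, w
6. (p1 implies not p1) implies p2, w
7. p2, w
Accessibility: uRu, uRv, uRw, vRu, vRv, vRw, wRu, wRv, wRw

Yes, satisfiable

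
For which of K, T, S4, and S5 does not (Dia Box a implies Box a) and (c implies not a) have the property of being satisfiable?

K, T, S4

S4-tableau for the formula:
1. not (Dia Box a implies Box a) and (c implies not a), u
2. not (Dia Box a implies Box a), u
3. c implies not a, u
4. Dia Box a, u
5. not Box a, u
6. not a, u
7. Box a, v
8. a, v
9. not a, w
Accessibility: uRu, uRv, uRw, vRv, wRw
Complete open branch: satisfiable in S4, hence also in K, T (this S4-model is also a K-model and a T-model).
S5-tableau for the formula:
1. not (Dia Box a implies Box a) and (c implies not a), u
2. not (Dia Box a implies Box a), u
3. c implies not a, u
4. Dia Box a, u
5. not Box a, u
6. not c, u
7. Box a, v
8. a, u
9. a, v
10. not a, w
11. a, w
Accessibility: uRu, uRv, uRw, vRu, vRv, vRw, wRu, wRv, wRw
Branch closes: a and not a both at w.
Every branch closes (one shown): unsatisfiable in S5.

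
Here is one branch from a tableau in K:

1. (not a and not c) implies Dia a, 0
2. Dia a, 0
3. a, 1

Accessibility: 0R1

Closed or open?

No world carries both an atom and its negation.

Not closed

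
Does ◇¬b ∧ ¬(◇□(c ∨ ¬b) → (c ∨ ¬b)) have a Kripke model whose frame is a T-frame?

1. ◇¬b ∧ ¬(◇□(c ∨ ¬b) → (c ∨ ¬b)), w0
2. ◇¬b, w0   [∧-rule on 1]
3. ¬(◇□(c ∨ ¬b) → (c ∨ ¬b)), w0   [∧-rule on 1]
4. ◇□(c ∨ ¬b), w0   [¬→-rule on 3]
5. ¬(c ∨ ¬b), w0   [¬→-rule on 3]
6. ¬c, w0   [¬∨-rule on 5]
7. b, w0   [¬∨-rule on 5]
8. ¬b, w1   [◇-rule on 2: fresh world w1, w0Rw1]
9. □(c ∨ ¬b), w2   [◇-rule on 4: fresh world w2, w0Rw2]
10. c ∨ ¬b, w2   [□-rule on 9 via w2Rw2]
11. ¬b, w2   [∨-rule on 10 (branches; this branch)]
Accessibility: w0Rw0, w0Rw1, w0Rw2, w1Rw1, w2Rw2

Satisfiable (open branch found)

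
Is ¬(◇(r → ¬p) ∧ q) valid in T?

No, not valid

Tableau for the negation ◇(r → ¬p) ∧ q:
1. ◇(r → ¬p) ∧ q, w0
2. ◇(r → ¬p), w0
3. q, w0
4. r → ¬p, w1
5. ¬p, w1
Accessibility: w0Rw0, w0Rw1, w1Rw1
The negation has an open branch (countermodel exists).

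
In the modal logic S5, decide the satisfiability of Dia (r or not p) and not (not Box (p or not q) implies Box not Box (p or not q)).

No, unsatisfiable

1. Dia (r or not p) and not (not Box (p or not q) implies Box not Box (p or not q)), w0
2. Dia (r or not p), w0   [and-rule on 1]
3. not (not Box (p or not q) implies Box not Box (p or not q)), w0   [and-rule on 1]
4. not Box (p or not q), w0   [neg-implies-rule on 3]
5. not Box not Box (p or not q), w0   [neg-implies-rule on 3]
6. r or not p, w1   [Dia-rule on 2: fresh world w1, w0Rw1]
7. not p, w1   [or-rule on 6 (branches; this branch)]
8. not (p or not q), w2   [neg-Box-rule on 4: fresh world w2, w0Rw2]
9. not p, w2   [neg-or-rule on 8]
10. q, w2   [neg-or-rule on 8]
11. Box (p or not q), w3   [neg-Box-rule on 5: fresh world w3, w0Rw3]
12. p or not q, w0   [Box-rule on 11 via w3Rw0]
13. p or not q, w1   [Box-rule on 11 via w3Rw1]
14. p or not q, w2   [Box-rule on 11 via w3Rw2]
15. p or not q, w3   [Box-rule on 11 via w3Rw3]
16. not q, w0   [or-rule on 12 (branches; this branch)]
17. not q, w1   [or-rule on 13 (branches; this branch)]
18. not q, w2   [or-rule on 14 (branches; this branch)]
Accessibility: w0Rw0, w0Rw1, w0Rw2, w0Rw3, w1Rw0, w1Rw1, w1Rw2, w1Rw3, w2Rw0, w2Rw1, w2Rw2, w2Rw3, w3Rw0, w3Rw1, w3Rw2, w3Rw3
Branch closes: q and not q both at w2.
(One branch shown.) All branches close.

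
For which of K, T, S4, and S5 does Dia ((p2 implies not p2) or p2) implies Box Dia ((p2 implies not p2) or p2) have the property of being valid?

T, S4, S5

T-tableau for the negation not (Dia ((p2 implies not p2) or p2) implies Box Dia ((p2 implies not p2) or p2)):
1. not (Dia ((p2 implies not p2) or p2) implies Box Dia ((p2 implies not p2) or p2)), 0
2. Dia ((p2 implies not p2) or p2), 0
3. not Box Dia ((p2 implies not p2) or p2), 0
4. (p2 implies not p2) or p2, 1
5. p2 implies not p2, 1
6. not p2, 1
7. not Dia ((p2 implies not p2) or p2), 2
8. not ((p2 implies not p2) or p2), 2
9. not (p2 implies not p2), 2
10. not p2, 2
11. p2, 2
Accessibility: 0R0, 0R1, 0R2, 1R1, 2R2
Branch closes: p2 and not p2 both at 2.
Every branch closes (one shown): valid in T, hence also in S4, S5 (every theorem of T is a theorem of S4 and S5).
K-tableau for the negation not (Dia ((p2 implies not p2) or p2) implies Box Dia ((p2 implies not p2) or p2)):
1. not (Dia ((p2 implies not p2) or p2) implies Box Dia ((p2 implies not p2) or p2)), 0
2. Dia ((p2 implies not p2) or p2), 0
3. not Box Dia ((p2 implies not p2) or p2), 0
4. (p2 implies not p2) or p2, 1
5. p2, 1
6. not Dia ((p2 implies not p2) or p2), 2
Accessibility: 0R1, 0R2
Complete open branch: countermodel on a K-frame, so not valid in K.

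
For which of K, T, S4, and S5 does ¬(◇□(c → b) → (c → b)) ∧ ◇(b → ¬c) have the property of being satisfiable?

S4-tableau for the formula:
1. ¬(◇□(c → b) → (c → b)) ∧ ◇(b → ¬c), w0
2. ¬(◇□(c → b) → (c → b)), w0
3. ◇(b → ¬c), w0
4. ◇□(c → b), w0
5. ¬(c → b), w0
6. c, w0
7. ¬b, w0
8. b → ¬c, w1
9. ¬c, w1
10. □(c → b), w2
11. c → b, w2
12. b, w2
Accessibility: w0Rw0, w0Rw1, w0Rw2, w1Rw1, w2Rw2
Complete open branch: satisfiable in S4, hence also in K, T (this S4-model is also a K-model and a T-model).
S5-tableau for the formula:
1. ¬(◇□(c → b) → (c → b)) ∧ ◇(b → ¬c), w0
2. ¬(◇□(c → b) → (c → b)), w0
3. ◇(b → ¬c), w0
4. ◇□(c → b), w0
5. ¬(c → b), w0
6. c, w0
7. ¬b, w0
8. b → ¬c, w1
9. ¬c, w1
10. □(c → b), w2
11. c → b, w0
12. c → b, w1
13. c → b, w2
14. b, w0
Accessibility: w0Rw0, w0Rw1, w0Rw2, w1Rw0, w1Rw1, w1Rw2, w2Rw0, w2Rw1, w2Rw2
Branch closes: b and ¬b both at w0.
Every branch closes (one shown): unsatisfiable in S5.

K, T, S4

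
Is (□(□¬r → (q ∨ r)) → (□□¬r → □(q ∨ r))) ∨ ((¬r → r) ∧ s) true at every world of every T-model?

Valid

Tableau for the negation ¬((□(□¬r → (q ∨ r)) → (□□¬r → □(q ∨ r))) ∨ ((¬r → r) ∧ s)):
1. ¬((□(□¬r → (q ∨ r)) → (□□¬r → □(q ∨ r))) ∨ ((¬r → r) ∧ s)), 0
2. ¬(□(□¬r → (q ∨ r)) → (□□¬r → □(q ∨ r))), 0
3. ¬((¬r → r) ∧ s), 0
4. □(□¬r → (q ∨ r)), 0
5. ¬(□□¬r → □(q ∨ r)), 0
6. □□¬r, 0
7. ¬□(q ∨ r), 0
8. □¬r → (q ∨ r), 0
9. □¬r, 0
10. ¬r, 0
11. ¬(¬r → r), 0
12. ¬□¬r, 0
13. ¬(q ∨ r), 1
14. ¬q, 1
15. ¬r, 1
16. □¬r → (q ∨ r), 1
17. □¬r, 1
18. ¬□¬r, 1
19. r, 2
20. □¬r → (q ∨ r), 2
21. □¬r, 2
22. ¬r, 2
Accessibility: 0R0, 0R1, 0R2, 1R1, 2R2
Branch closes: r and ¬r both at 2.
Every branch of the negation's tableau closes; the branch above is one of them.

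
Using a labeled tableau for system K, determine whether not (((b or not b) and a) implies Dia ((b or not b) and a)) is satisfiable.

1. not (((b or not b) and a) implies Dia ((b or not b) and a)), 0
2. (b or not b) and a, 0
3. not Dia ((b or not b) and a), 0
4. b or not b, 0
5. a, 0
6. not b, 0

Satisfiable (open branch found)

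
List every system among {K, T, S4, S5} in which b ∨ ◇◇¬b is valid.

K-tableau for the negation ¬(b ∨ ◇◇¬b):
1. ¬(b ∨ ◇◇¬b), 0
2. ¬b, 0
3. ¬◇◇¬b, 0
Complete open branch: countermodel on a K-frame, so not valid in K.
T-tableau for the negation ¬(b ∨ ◇◇¬b):
1. ¬(b ∨ ◇◇¬b), 0
2. ¬b, 0
3. ¬◇◇¬b, 0
4. ¬◇¬b, 0
5. b, 0
Accessibility: 0R0
Branch closes: b and ¬b both at 0.
Every branch closes (one shown): valid in T, hence also in S4, S5 (every theorem of T is a theorem of S4 and S5).

T, S4, S5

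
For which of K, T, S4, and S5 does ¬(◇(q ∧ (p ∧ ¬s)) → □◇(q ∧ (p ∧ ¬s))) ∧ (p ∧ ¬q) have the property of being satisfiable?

K, T, S4

S4-tableau for the formula:
1. ¬(◇(q ∧ (p ∧ ¬s)) → □◇(q ∧ (p ∧ ¬s))) ∧ (p ∧ ¬q), 0
2. ¬(◇(q ∧ (p ∧ ¬s)) → □◇(q ∧ (p ∧ ¬s))), 0
3. p ∧ ¬q, 0
4. ◇(q ∧ (p ∧ ¬s)), 0
5. ¬□◇(q ∧ (p ∧ ¬s)), 0
6. p, 0
7. ¬q, 0
8. q ∧ (p ∧ ¬s), 1
9. q, 1
10. p ∧ ¬s, 1
11. p, 1
12. ¬s, 1
13. ¬◇(q ∧ (p ∧ ¬s)), 2
14. ¬(q ∧ (p ∧ ¬s)), 2
15. ¬(p ∧ ¬s), 2
16. s, 2
Accessibility: 0R0, 0R1, 0R2, 1R1, 2R2
Complete open branch: satisfiable in S4, hence also in K, T (this S4-model is also a K-model and a T-model).
S5-tableau for the formula:
1. ¬(◇(q ∧ (p ∧ ¬s)) → □◇(q ∧ (p ∧ ¬s))) ∧ (p ∧ ¬q), 0
2. ¬(◇(q ∧ (p ∧ ¬s)) → □◇(q ∧ (p ∧ ¬s))), 0
3. p ∧ ¬q, 0
4. ◇(q ∧ (p ∧ ¬s)), 0
5. ¬□◇(q ∧ (p ∧ ¬s)), 0
6. p, 0
7. ¬q, 0
8. q ∧ (p ∧ ¬s), 1
9. q, 1
10. p ∧ ¬s, 1
11. p, 1
12. ¬s, 1
13. ¬◇(q ∧ (p ∧ ¬s)), 2
14. ¬(q ∧ (p ∧ ¬s)), 0
15. ¬(q ∧ (p ∧ ¬s)), 1
16. ¬(q ∧ (p ∧ ¬s)), 2
17. ¬(p ∧ ¬s), 0
18. ¬(p ∧ ¬s), 1
19. ¬(p ∧ ¬s), 2
20. s, 0
21. s, 1
Accessibility: 0R0, 0R1, 0R2, 1R0, 1R1, 1R2, 2R0, 2R1, 2R2
Branch closes: s and ¬s both at 1.
Every branch closes (one shown): unsatisfiable in S5.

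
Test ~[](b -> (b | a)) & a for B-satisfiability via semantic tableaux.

No, unsatisfiable

1. ~[](b -> (b | a)) & a, u
2. ~[](b -> (b | a)), u
3. a, u
4. ~(b -> (b | a)), v
5. b, v
6. ~(b | a), v
7. ~b, v
8. ~a, v
Accessibility: uRu, uRv, vRu, vRv
Branch closes: b and ~b both at v.
All branches of the tableau close; one closing branch shown above.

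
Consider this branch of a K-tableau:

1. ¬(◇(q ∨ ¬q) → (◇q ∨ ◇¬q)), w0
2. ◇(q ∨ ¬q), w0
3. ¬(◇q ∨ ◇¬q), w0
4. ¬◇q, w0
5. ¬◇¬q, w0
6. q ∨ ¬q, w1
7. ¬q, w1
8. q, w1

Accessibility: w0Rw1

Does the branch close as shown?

Both q and ¬q appear at w1.

Closed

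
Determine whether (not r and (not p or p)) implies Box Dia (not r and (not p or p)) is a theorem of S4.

Tableau for the negation not ((not r and (not p or p)) implies Box Dia (not r and (not p or p))):
1. not ((not r and (not p or p)) implies Box Dia (not r and (not p or p))), w0
2. not r and (not p or p), w0   [neg-implies-rule on 1]
3. not Box Dia (not r and (not p or p)), w0   [neg-implies-rule on 1]
4. not r, w0   [and-rule on 2]
5. not p or p, w0   [and-rule on 2]
6. p, w0   [or-rule on 5 (branches; this branch)]
7. not Dia (not r and (not p or p)), w1   [neg-Box-rule on 3: fresh world w1, w0Rw1]
8. not (not r and (not p or p)), w1   [neg-Dia-rule on 7 via w1Rw1]
9. r, w1   [neg-and-rule on 8 (branches; this branch)]
Accessibility: w0Rw0, w0Rw1, w1Rw1
The negation has an open branch (countermodel exists).

Not valid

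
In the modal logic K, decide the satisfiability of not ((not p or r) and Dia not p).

Satisfiable (open branch found)

1. not ((not p or r) and Dia not p), 0
2. not Dia not p, 0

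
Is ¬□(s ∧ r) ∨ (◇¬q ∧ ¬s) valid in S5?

Tableau for the negation ¬(¬□(s ∧ r) ∨ (◇¬q ∧ ¬s)):
1. ¬(¬□(s ∧ r) ∨ (◇¬q ∧ ¬s)), 0
2. □(s ∧ r), 0
3. ¬(◇¬q ∧ ¬s), 0
4. s ∧ r, 0
5. s, 0
6. r, 0
Accessibility: 0R0
The negation has an open branch (countermodel exists).

Invalid (countermodel exists)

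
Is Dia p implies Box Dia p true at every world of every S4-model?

Invalid (countermodel exists)

Tableau for the negation not (Dia p implies Box Dia p):
1. not (Dia p implies Box Dia p), 0
2. Dia p, 0
3. not Box Dia p, 0
4. p, 1
5. not Dia p, 2
6. not p, 2
Accessibility: 0R0, 0R1, 0R2, 1R1, 2R2
The negation has an open branch (countermodel exists).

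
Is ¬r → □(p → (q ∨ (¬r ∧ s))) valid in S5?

Tableau for the negation ¬(¬r → □(p → (q ∨ (¬r ∧ s)))):
1. ¬(¬r → □(p → (q ∨ (¬r ∧ s)))), 0
2. ¬r, 0
3. ¬□(p → (q ∨ (¬r ∧ s))), 0
4. ¬(p → (q ∨ (¬r ∧ s))), 1
5. p, 1
6. ¬(q ∨ (¬r ∧ s)), 1
7. ¬q, 1
8. ¬(¬r ∧ s), 1
9. ¬s, 1
Accessibility: 0R0, 0R1, 1R0, 1R1
The negation has an open branch (countermodel exists).

Not valid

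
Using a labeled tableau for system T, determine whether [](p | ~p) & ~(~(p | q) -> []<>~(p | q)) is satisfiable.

1. [](p | ~p) & ~(~(p | q) -> []<>~(p | q)), u
2. [](p | ~p), u
3. ~(~(p | q) -> []<>~(p | q)), u
4. ~(p | q), u
5. ~[]<>~(p | q), u
6. ~p, u
7. ~q, u
8. p | ~p, u
9. ~<>~(p | q), v
10. p | ~p, v
11. p | q, v
12. ~p, v
13. q, v
Accessibility: uRu, uRv, vRv

Satisfiable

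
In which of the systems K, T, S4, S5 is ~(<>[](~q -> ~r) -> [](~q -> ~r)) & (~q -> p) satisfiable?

S5-tableau for the formula:
1. ~(<>[](~q -> ~r) -> [](~q -> ~r)) & (~q -> p), w0
2. ~(<>[](~q -> ~r) -> [](~q -> ~r)), w0   [&-rule on 1]
3. ~q -> p, w0   [&-rule on 1]
4. <>[](~q -> ~r), w0   [~->-rule on 2]
5. ~[](~q -> ~r), w0   [~->-rule on 2]
6. p, w0   [->-rule on 3 (branches; this branch)]
7. [](~q -> ~r), w1   [<>-rule on 4: fresh world w1, w0Rw1]
8. ~q -> ~r, w0   [[]-rule on 7 via w1Rw0]
9. ~q -> ~r, w1   [[]-rule on 7 via w1Rw1]
10. ~r, w0   [->-rule on 8 (branches; this branch)]
11. ~r, w1   [->-rule on 9 (branches; this branch)]
12. ~(~q -> ~r), w2   [~[]-rule on 5: fresh world w2, w0Rw2]
13. ~q, w2   [~->-rule on 12]
14. r, w2   [~->-rule on 12]
15. ~q -> ~r, w2   [[]-rule on 7 via w1Rw2]
16. ~r, w2   [->-rule on 15 (branches; this branch)]
Accessibility: w0Rw0, w0Rw1, w0Rw2, w1Rw0, w1Rw1, w1Rw2, w2Rw0, w2Rw1, w2Rw2
Branch closes: r and ~r both at w2.
Every branch closes (one shown): unsatisfiable in S5.
S4-tableau for the formula:
1. ~(<>[](~q -> ~r) -> [](~q -> ~r)) & (~q -> p), w0
2. ~(<>[](~q -> ~r) -> [](~q -> ~r)), w0   [&-rule on 1]
3. ~q -> p, w0   [&-rule on 1]
4. <>[](~q -> ~r), w0   [~->-rule on 2]
5. ~[](~q -> ~r), w0   [~->-rule on 2]
6. p, w0   [->-rule on 3 (branches; this branch)]
7. [](~q -> ~r), w1   [<>-rule on 4: fresh world w1, w0Rw1]
8. ~q -> ~r, w1   [[]-rule on 7 via w1Rw1]
9. ~r, w1   [->-rule on 8 (branches; this branch)]
10. ~(~q -> ~r), w2   [~[]-rule on 5: fresh world w2, w0Rw2]
11. ~q, w2   [~->-rule on 10]
12. r, w2   [~->-rule on 10]
Accessibility: w0Rw0, w0Rw1, w0Rw2, w1Rw1, w2Rw2
Complete open branch: satisfiable in S4, hence also in K, T (this S4-model is also a K-model and a T-model).

K, T, S4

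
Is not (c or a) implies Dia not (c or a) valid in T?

Tableau for the negation not (not (c or a) implies Dia not (c or a)):
1. not (not (c or a) implies Dia not (c or a)), u
2. not (c or a), u
3. not Dia not (c or a), u
4. not c, u
5. not a, u
6. c or a, u
7. a, u
Accessibility: uRu
Branch closes: a and not a both at u.
Every branch of the negation's tableau closes; the branch above is one of them.

Yes, valid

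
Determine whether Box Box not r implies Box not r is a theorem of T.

Valid

Tableau for the negation not (Box Box not r implies Box not r):
1. not (Box Box not r implies Box not r), 0
2. Box Box not r, 0   [neg-implies-rule on 1]
3. not Box not r, 0   [neg-implies-rule on 1]
4. Box not r, 0   [Box-rule on 2 via 0R0]
5. not r, 0   [Box-rule on 4 via 0R0]
6. r, 1   [neg-Box-rule on 3: fresh world 1, 0R1]
7. Box not r, 1   [Box-rule on 2 via 0R1]
8. not r, 1   [Box-rule on 4 via 0R1]
Accessibility: 0R0, 0R1, 1R1
Branch closes: r and not r both at 1.
Every branch of the negation's tableau closes; the branch above is one of them.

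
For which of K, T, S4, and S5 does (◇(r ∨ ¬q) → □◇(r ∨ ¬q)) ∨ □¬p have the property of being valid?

S5-tableau for the negation ¬((◇(r ∨ ¬q) → □◇(r ∨ ¬q)) ∨ □¬p):
1. ¬((◇(r ∨ ¬q) → □◇(r ∨ ¬q)) ∨ □¬p), w0
2. ¬(◇(r ∨ ¬q) → □◇(r ∨ ¬q)), w0
3. ¬□¬p, w0
4. ◇(r ∨ ¬q), w0
5. ¬□◇(r ∨ ¬q), w0
6. p, w1
7. r ∨ ¬q, w2
8. ¬q, w2
9. ¬◇(r ∨ ¬q), w3
10. ¬(r ∨ ¬q), w0
11. ¬r, w0
12. q, w0
13. ¬(r ∨ ¬q), w1
14. ¬r, w1
15. q, w1
16. ¬(r ∨ ¬q), w2
17. ¬r, w2
18. q, w2
Accessibility: w0Rw0, w0Rw1, w0Rw2, w0Rw3, w1Rw0, w1Rw1, w1Rw2, w1Rw3, w2Rw0, w2Rw1, w2Rw2, w2Rw3, w3Rw0, w3Rw1, w3Rw2, w3Rw3
Branch closes: q and ¬q both at w2.
Every branch closes (one shown): valid in S5.
S4-tableau for the negation ¬((◇(r ∨ ¬q) → □◇(r ∨ ¬q)) ∨ □¬p):
1. ¬((◇(r ∨ ¬q) → □◇(r ∨ ¬q)) ∨ □¬p), w0
2. ¬(◇(r ∨ ¬q) → □◇(r ∨ ¬q)), w0
3. ¬□¬p, w0
4. ◇(r ∨ ¬q), w0
5. ¬□◇(r ∨ ¬q), w0
6. p, w1
7. r ∨ ¬q, w2
8. ¬q, w2
9. ¬◇(r ∨ ¬q), w3
10. ¬(r ∨ ¬q), w3
11. ¬r, w3
12. q, w3
Accessibility: w0Rw0, w0Rw1, w0Rw2, w0Rw3, w1Rw1, w2Rw2, w3Rw3
Complete open branch: countermodel on an S4-frame, so not valid in S4, nor in K, T (the same frame is also a K-frame and a T-frame).

S5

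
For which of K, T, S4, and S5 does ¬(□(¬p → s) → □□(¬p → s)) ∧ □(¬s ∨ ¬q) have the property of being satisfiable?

K, T

S4-tableau for the formula:
1. ¬(□(¬p → s) → □□(¬p → s)) ∧ □(¬s ∨ ¬q), w0
2. ¬(□(¬p → s) → □□(¬p → s)), w0
3. □(¬s ∨ ¬q), w0
4. □(¬p → s), w0
5. ¬□□(¬p → s), w0
6. ¬s ∨ ¬q, w0
7. ¬p → s, w0
8. ¬q, w0
9. s, w0
10. ¬□(¬p → s), w1
11. ¬s ∨ ¬q, w1
12. ¬p → s, w1
13. ¬q, w1
14. s, w1
15. ¬(¬p → s), w2
16. ¬p, w2
17. ¬s, w2
18. ¬s ∨ ¬q, w2
19. ¬p → s, w2
20. ¬q, w2
21. s, w2
Accessibility: w0Rw0, w0Rw1, w0Rw2, w1Rw1, w1Rw2, w2Rw2
Branch closes: s and ¬s both at w2.
Every branch closes (one shown): unsatisfiable in S4, hence also in S5 (every S5-frame is an S4-frame).
T-tableau for the formula:
1. ¬(□(¬p → s) → □□(¬p → s)) ∧ □(¬s ∨ ¬q), w0
2. ¬(□(¬p → s) → □□(¬p → s)), w0
3. □(¬s ∨ ¬q), w0
4. □(¬p → s), w0
5. ¬□□(¬p → s), w0
6. ¬s ∨ ¬q, w0
7. ¬p → s, w0
8. ¬q, w0
9. s, w0
10. ¬□(¬p → s), w1
11. ¬s ∨ ¬q, w1
12. ¬p → s, w1
13. ¬q, w1
14. s, w1
15. ¬(¬p → s), w2
16. ¬p, w2
17. ¬s, w2
Accessibility: w0Rw0, w0Rw1, w1Rw1, w1Rw2, w2Rw2
Complete open branch: satisfiable in T, hence also in K (this T-model is also a K-model).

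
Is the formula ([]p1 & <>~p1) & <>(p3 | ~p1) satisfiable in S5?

Unsatisfiable (every branch closes)

1. ([]p1 & <>~p1) & <>(p3 | ~p1), 0
2. []p1 & <>~p1, 0   [&-rule on 1]
3. <>(p3 | ~p1), 0   [&-rule on 1]
4. []p1, 0   [&-rule on 2]
5. <>~p1, 0   [&-rule on 2]
6. p1, 0   [[]-rule on 4 via 0R0]
7. p3 | ~p1, 1   [<>-rule on 3: fresh world 1, 0R1]
8. p1, 1   [[]-rule on 4 via 0R1]
9. p3, 1   [|-rule on 7 (branches; this branch)]
10. ~p1, 2   [<>-rule on 5: fresh world 2, 0R2]
11. p1, 2   [[]-rule on 4 via 0R2]
Accessibility: 0R0, 0R1, 0R2, 1R0, 1R1, 1R2, 2R0, 2R1, 2R2
Branch closes: p1 and ~p1 both at 2.
All branches of the tableau close; one closing branch shown above.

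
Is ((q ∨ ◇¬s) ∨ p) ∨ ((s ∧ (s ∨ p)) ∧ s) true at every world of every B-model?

Valid

Tableau for the negation ¬(((q ∨ ◇¬s) ∨ p) ∨ ((s ∧ (s ∨ p)) ∧ s)):
1. ¬(((q ∨ ◇¬s) ∨ p) ∨ ((s ∧ (s ∨ p)) ∧ s)), 0
2. ¬((q ∨ ◇¬s) ∨ p), 0   [¬∨-rule on 1]
3. ¬((s ∧ (s ∨ p)) ∧ s), 0   [¬∨-rule on 1]
4. ¬(q ∨ ◇¬s), 0   [¬∨-rule on 2]
5. ¬p, 0   [¬∨-rule on 2]
6. ¬q, 0   [¬∨-rule on 4]
7. ¬◇¬s, 0   [¬∨-rule on 4]
8. s, 0   [¬◇-rule on 7 via 0R0]
9. ¬(s ∧ (s ∨ p)), 0   [¬∧-rule on 3 (branches; this branch)]
10. ¬(s ∨ p), 0   [¬∧-rule on 9 (branches; this branch)]
11. ¬s, 0   [¬∨-rule on 10]
Accessibility: 0R0
Branch closes: s and ¬s both at 0.
Every branch of the negation's tableau closes; the branch above is one of them.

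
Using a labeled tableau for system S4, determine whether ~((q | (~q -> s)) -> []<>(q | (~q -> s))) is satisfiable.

1. ~((q | (~q -> s)) -> []<>(q | (~q -> s))), 0
2. q | (~q -> s), 0
3. ~[]<>(q | (~q -> s)), 0
4. ~q -> s, 0
5. s, 0
6. ~<>(q | (~q -> s)), 1
7. ~(q | (~q -> s)), 1
8. ~q, 1
9. ~(~q -> s), 1
10. ~s, 1
Accessibility: 0R0, 0R1, 1R1

Yes, satisfiable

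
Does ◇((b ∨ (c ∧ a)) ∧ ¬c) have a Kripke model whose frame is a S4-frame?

Satisfiable

1. ◇((b ∨ (c ∧ a)) ∧ ¬c), w0
2. (b ∨ (c ∧ a)) ∧ ¬c, w1
3. b ∨ (c ∧ a), w1
4. ¬c, w1
5. b, w1
Accessibility: w0Rw0, w0Rw1, w1Rw1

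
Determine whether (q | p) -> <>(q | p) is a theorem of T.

Tableau for the negation ~((q | p) -> <>(q | p)):
1. ~((q | p) -> <>(q | p)), 0
2. q | p, 0
3. ~<>(q | p), 0
4. ~(q | p), 0
5. ~q, 0
6. ~p, 0
7. p, 0
Accessibility: 0R0
Branch closes: p and ~p both at 0.
All branches of the negation close; one closing branch shown above.

Valid in T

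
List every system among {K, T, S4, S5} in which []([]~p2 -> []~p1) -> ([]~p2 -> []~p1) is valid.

K-tableau for the negation ~([]([]~p2 -> []~p1) -> ([]~p2 -> []~p1)):
1. ~([]([]~p2 -> []~p1) -> ([]~p2 -> []~p1)), 0
2. []([]~p2 -> []~p1), 0
3. ~([]~p2 -> []~p1), 0
4. []~p2, 0
5. ~[]~p1, 0
6. p1, 1
7. []~p2 -> []~p1, 1
8. ~p2, 1
9. []~p1, 1
Accessibility: 0R1
Complete open branch: countermodel on a K-frame, so not valid in K.
T-tableau for the negation ~([]([]~p2 -> []~p1) -> ([]~p2 -> []~p1)):
1. ~([]([]~p2 -> []~p1) -> ([]~p2 -> []~p1)), 0
2. []([]~p2 -> []~p1), 0
3. ~([]~p2 -> []~p1), 0
4. []~p2, 0
5. ~[]~p1, 0
6. []~p2 -> []~p1, 0
7. ~p2, 0
8. ~[]~p2, 0
9. p1, 1
10. []~p2 -> []~p1, 1
11. ~p2, 1
12. ~[]~p2, 1
13. p2, 2
14. []~p2 -> []~p1, 2
15. ~p2, 2
Accessibility: 0R0, 0R1, 0R2, 1R1, 2R2
Branch closes: p2 and ~p2 both at 2.
Every branch closes (one shown): valid in T, hence also in S4, S5 (every theorem of T is a theorem of S4 and S5).

T, S4, S5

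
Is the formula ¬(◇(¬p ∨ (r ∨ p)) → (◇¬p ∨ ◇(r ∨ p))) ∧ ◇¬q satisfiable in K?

No, unsatisfiable

1. ¬(◇(¬p ∨ (r ∨ p)) → (◇¬p ∨ ◇(r ∨ p))) ∧ ◇¬q, w0
2. ¬(◇(¬p ∨ (r ∨ p)) → (◇¬p ∨ ◇(r ∨ p))), w0   [∧-rule on 1]
3. ◇¬q, w0   [∧-rule on 1]
4. ◇(¬p ∨ (r ∨ p)), w0   [¬→-rule on 2]
5. ¬(◇¬p ∨ ◇(r ∨ p)), w0   [¬→-rule on 2]
6. ¬◇¬p, w0   [¬∨-rule on 5]
7. ¬◇(r ∨ p), w0   [¬∨-rule on 5]
8. ¬q, w1   [◇-rule on 3: fresh world w1, w0Rw1]
9. p, w1   [¬◇-rule on 6 via w0Rw1]
10. ¬(r ∨ p), w1   [¬◇-rule on 7 via w0Rw1]
11. ¬r, w1   [¬∨-rule on 10]
12. ¬p, w1   [¬∨-rule on 10]
Accessibility: w0Rw1
Branch closes: p and ¬p both at w1.
(One branch shown.) All branches close.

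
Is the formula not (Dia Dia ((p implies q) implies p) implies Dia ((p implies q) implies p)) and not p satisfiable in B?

Satisfiable

1. not (Dia Dia ((p implies q) implies p) implies Dia ((p implies q) implies p)) and not p, w0
2. not (Dia Dia ((p implies q) implies p) implies Dia ((p implies q) implies p)), w0   [and-rule on 1]
3. not p, w0   [and-rule on 1]
4. Dia Dia ((p implies q) implies p), w0   [neg-implies-rule on 2]
5. not Dia ((p implies q) implies p), w0   [neg-implies-rule on 2]
6. not ((p implies q) implies p), w0   [neg-Dia-rule on 5 via w0Rw0]
7. p implies q, w0   [neg-implies-rule on 6]
8. q, w0   [implies-rule on 7 (branches; this branch)]
9. Dia ((p implies q) implies p), w1   [Dia-rule on 4: fresh world w1, w0Rw1]
10. not ((p implies q) implies p), w1   [neg-Dia-rule on 5 via w0Rw1]
11. p implies q, w1   [neg-implies-rule on 10]
12. not p, w1   [neg-implies-rule on 10]
13. q, w1   [implies-rule on 11 (branches; this branch)]
14. (p implies q) implies p, w2   [Dia-rule on 9: fresh world w2, w1Rw2]
15. p, w2   [implies-rule on 14 (branches; this branch)]
Accessibility: w0Rw0, w0Rw1, w1Rw0, w1Rw1, w1Rw2, w2Rw1, w2Rw2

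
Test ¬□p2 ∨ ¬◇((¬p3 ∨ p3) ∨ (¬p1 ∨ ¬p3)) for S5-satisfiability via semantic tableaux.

Satisfiable (open branch found)

1. ¬□p2 ∨ ¬◇((¬p3 ∨ p3) ∨ (¬p1 ∨ ¬p3)), 0
2. ¬□p2, 0
3. ¬p2, 1
Accessibility: 0R0, 0R1, 1R0, 1R1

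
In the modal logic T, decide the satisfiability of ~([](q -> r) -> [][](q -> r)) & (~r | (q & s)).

1. ~([](q -> r) -> [][](q -> r)) & (~r | (q & s)), u
2. ~([](q -> r) -> [][](q -> r)), u
3. ~r | (q & s), u
4. [](q -> r), u
5. ~[][](q -> r), u
6. q -> r, u
7. q & s, u
8. q, u
9. s, u
10. r, u
11. ~[](q -> r), v
12. q -> r, v
13. r, v
14. ~(q -> r), w
15. q, w
16. ~r, w
Accessibility: uRu, uRv, vRv, vRw, wRw

Satisfiable (open branch found)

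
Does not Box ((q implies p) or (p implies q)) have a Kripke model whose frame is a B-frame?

Unsatisfiable (every branch closes)

1. not Box ((q implies p) or (p implies q)), 0
2. not ((q implies p) or (p implies q)), 1
3. not (q implies p), 1
4. not (p implies q), 1
5. q, 1
6. not p, 1
7. p, 1
8. not q, 1
Accessibility: 0R0, 0R1, 1R0, 1R1
Branch closes: p and not p both at 1.
Every branch closes; the branch above is one of them.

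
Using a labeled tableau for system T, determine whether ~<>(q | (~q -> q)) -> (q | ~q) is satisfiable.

Satisfiable (open branch found)

1. ~<>(q | (~q -> q)) -> (q | ~q), 0
2. q | ~q, 0
3. ~q, 0
Accessibility: 0R0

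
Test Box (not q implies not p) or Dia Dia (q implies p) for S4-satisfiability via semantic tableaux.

Yes, satisfiable

1. Box (not q implies not p) or Dia Dia (q implies p), 0
2. Dia Dia (q implies p), 0
3. Dia (q implies p), 1
4. q implies p, 2
5. p, 2
Accessibility: 0R0, 0R1, 0R2, 1R1, 1R2, 2R2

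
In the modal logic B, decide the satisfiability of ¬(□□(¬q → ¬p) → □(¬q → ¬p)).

1. ¬(□□(¬q → ¬p) → □(¬q → ¬p)), u
2. □□(¬q → ¬p), u
3. ¬□(¬q → ¬p), u
4. □(¬q → ¬p), u
5. ¬q → ¬p, u
6. ¬p, u
7. ¬(¬q → ¬p), v
8. ¬q, v
9. p, v
10. □(¬q → ¬p), v
11. ¬q → ¬p, v
12. ¬p, v
Accessibility: uRu, uRv, vRu, vRv
Branch closes: p and ¬p both at v.
(One branch shown.) All branches close.

Unsatisfiable (every branch closes)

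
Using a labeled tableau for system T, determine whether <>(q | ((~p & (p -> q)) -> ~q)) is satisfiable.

1. <>(q | ((~p & (p -> q)) -> ~q)), u
2. q | ((~p & (p -> q)) -> ~q), v
3. (~p & (p -> q)) -> ~q, v
4. ~q, v
Accessibility: uRu, uRv, vRv

Yes, satisfiable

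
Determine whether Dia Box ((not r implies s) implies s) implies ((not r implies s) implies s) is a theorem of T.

No, not valid

Tableau for the negation not (Dia Box ((not r implies s) implies s) implies ((not r implies s) implies s)):
1. not (Dia Box ((not r implies s) implies s) implies ((not r implies s) implies s)), w0
2. Dia Box ((not r implies s) implies s), w0
3. not ((not r implies s) implies s), w0
4. not r implies s, w0
5. not s, w0
6. r, w0
7. Box ((not r implies s) implies s), w1
8. (not r implies s) implies s, w1
9. s, w1
Accessibility: w0Rw0, w0Rw1, w1Rw1
The negation has an open branch (countermodel exists).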